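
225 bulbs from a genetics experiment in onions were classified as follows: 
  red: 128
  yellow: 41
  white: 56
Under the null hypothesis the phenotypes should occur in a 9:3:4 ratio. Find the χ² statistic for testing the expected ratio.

Total ratio parts = 16. Expected numbers out of 225:
  red: 225 × 9/16 = 126.5625
  yellow: 225 × 3/16 = 42.1875
  white: 225 × 4/16 = 56.25
χ² = Σ (O − E)² / E
  red: (128 − 126.5625)² / 126.5625 = 0.0163
  yellow: (41 − 42.1875)² / 42.1875 = 0.0334
  white: (56 − 56.25)² / 56.25 = 0.0011
χ² = 0.0163 + 0.0334 + 0.0011 = 0.0508 ≈ 0.051

0.051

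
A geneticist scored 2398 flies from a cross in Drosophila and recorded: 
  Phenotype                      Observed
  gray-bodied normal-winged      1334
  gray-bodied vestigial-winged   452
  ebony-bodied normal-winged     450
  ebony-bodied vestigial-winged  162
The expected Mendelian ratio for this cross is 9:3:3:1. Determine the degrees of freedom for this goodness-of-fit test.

3

A goodness-of-fit test with 4 phenotype classes has df = 4 − 1 = 3.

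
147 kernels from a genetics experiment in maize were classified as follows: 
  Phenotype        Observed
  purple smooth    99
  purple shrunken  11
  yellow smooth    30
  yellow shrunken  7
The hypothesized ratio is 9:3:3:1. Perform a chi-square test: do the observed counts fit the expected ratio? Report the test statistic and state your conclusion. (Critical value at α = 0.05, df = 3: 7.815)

13.907; not consistent

Total ratio parts = 16. Expected numbers out of 147:
  purple smooth: 147 × 9/16 = 82.6875
  purple shrunken: 147 × 3/16 = 27.5625
  yellow smooth: 147 × 3/16 = 27.5625
  yellow shrunken: 147 × 1/16 = 9.1875
χ² = Σ (O − E)² / E
  purple smooth: (99 − 82.6875)² / 82.6875 = 3.2181
  purple shrunken: (11 − 27.5625)² / 27.5625 = 9.9525
  yellow smooth: (30 − 27.5625)² / 27.5625 = 0.2156
  yellow shrunken: (7 − 9.1875)² / 9.1875 = 0.5208
χ² = 3.2181 + 9.9525 + 0.2156 + 0.5208 = 13.907
Degrees of freedom = 4 − 1 = 3; critical value at α = 0.05 is 7.815.
Since 13.907 > 7.815, we reject the null hypothesis — the data do not fit the 9:3:3:1 ratio.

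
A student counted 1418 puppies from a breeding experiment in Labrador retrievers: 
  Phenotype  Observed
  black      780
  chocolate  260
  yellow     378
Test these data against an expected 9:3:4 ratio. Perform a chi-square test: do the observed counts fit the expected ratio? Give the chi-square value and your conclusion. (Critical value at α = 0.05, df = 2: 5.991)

The 9:3:4 ratio has 16 parts, so with N = 1418 the expected counts are:
  black: 1418 × 9/16 = 797.625
  chocolate: 1418 × 3/16 = 265.875
  yellow: 1418 × 4/16 = 354.5
χ² = Σ (O − E)² / E
  black: (780 − 797.625)² / 797.625 = 0.3895
  chocolate: (260 − 265.875)² / 265.875 = 0.1298
  yellow: (378 − 354.5)² / 354.5 = 1.5578
χ² = 0.3895 + 0.1298 + 1.5578 = 2.0771 ≈ 2.077
Degrees of freedom = 3 − 1 = 2; critical value at α = 0.05 is 5.991.
Since 2.077 < 5.991, we fail to reject the null hypothesis — the data are consistent with the 9:3:4 ratio.

2.077; consistent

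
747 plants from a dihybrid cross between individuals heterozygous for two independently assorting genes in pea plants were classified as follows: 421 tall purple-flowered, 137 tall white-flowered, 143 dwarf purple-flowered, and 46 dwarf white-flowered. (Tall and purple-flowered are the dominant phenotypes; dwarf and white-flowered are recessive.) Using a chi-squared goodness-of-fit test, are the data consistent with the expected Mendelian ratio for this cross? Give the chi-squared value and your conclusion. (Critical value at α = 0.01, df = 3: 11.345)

A dihybrid F₂ with independent assortment and complete dominance at both loci gives a 9:3:3:1 phenotypic ratio.
Under the 9:3:3:1 hypothesis (Σ ratio = 16, N = 747):
  tall purple-flowered: 747 × 9/16 = 420.1875
  tall white-flowered: 747 × 3/16 = 140.0625
  dwarf purple-flowered: 747 × 3/16 = 140.0625
  dwarf white-flowered: 747 × 1/16 = 46.6875
χ² = Σ (O − E)² / E
  tall purple-flowered: (421 − 420.1875)² / 420.1875 = 0.0016
  tall white-flowered: (137 − 140.0625)² / 140.0625 = 0.0670
  dwarf purple-flowered: (143 − 140.0625)² / 140.0625 = 0.0616
  dwarf white-flowered: (46 − 46.6875)² / 46.6875 = 0.0101
χ² = 0.0016 + 0.0670 + 0.0616 + 0.0101 = 0.1403 ≈ 0.140
Degrees of freedom = 4 − 1 = 3; critical value at α = 0.01 is 11.345.
Since 0.140 < 11.345, we fail to reject the null hypothesis — the data are consistent with the 9:3:3:1 ratio.

0.140; consistent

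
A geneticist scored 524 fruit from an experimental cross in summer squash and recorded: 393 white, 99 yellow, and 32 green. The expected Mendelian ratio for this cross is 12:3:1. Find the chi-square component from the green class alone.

Expected counts for N = 524 under a 12:3:1 ratio (total parts = 16):
  white: 524 × 12/16 = 393
  yellow: 524 × 3/16 = 98.25
  green: 524 × 1/16 = 32.75
Contribution of green: (32 − 32.75)² / 32.75 = 0.0172

0.017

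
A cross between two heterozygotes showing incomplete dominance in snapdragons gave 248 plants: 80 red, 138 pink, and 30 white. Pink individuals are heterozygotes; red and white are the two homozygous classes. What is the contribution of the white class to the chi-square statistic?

16.516

With incomplete dominance, a heterozygote × heterozygote cross gives a 1:2:1 phenotypic ratio.
Expected counts for N = 248 under a 1:2:1 ratio (total parts = 4):
  red: 248 × 1/4 = 62
  pink: 248 × 2/4 = 124
  white: 248 × 1/4 = 62
Contribution of white: (30 − 62)² / 62 = 16.5161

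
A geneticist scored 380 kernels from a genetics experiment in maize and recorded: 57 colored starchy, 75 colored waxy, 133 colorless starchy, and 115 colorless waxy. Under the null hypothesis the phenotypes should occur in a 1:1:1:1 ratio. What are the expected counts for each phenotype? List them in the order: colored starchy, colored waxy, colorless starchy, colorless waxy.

95, 95, 95, 95

Expected counts for N = 380 under a 1:1:1:1 ratio (total parts = 4):
  colored starchy: 380 × 1/4 = 95
  colored waxy: 380 × 1/4 = 95
  colorless starchy: 380 × 1/4 = 95
  colorless waxy: 380 × 1/4 = 95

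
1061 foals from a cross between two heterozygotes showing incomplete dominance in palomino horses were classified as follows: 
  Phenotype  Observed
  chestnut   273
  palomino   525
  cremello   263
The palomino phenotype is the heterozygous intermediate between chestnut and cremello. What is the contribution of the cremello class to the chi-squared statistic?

0.019

With incomplete dominance, a heterozygote × heterozygote cross gives a 1:2:1 phenotypic ratio.
Total ratio parts = 4. Expected numbers out of 1061:
  chestnut: 1061 × 1/4 = 265.25
  palomino: 1061 × 2/4 = 530.5
  cremello: 1061 × 1/4 = 265.25
Contribution of cremello: (263 − 265.25)² / 265.25 = 0.0191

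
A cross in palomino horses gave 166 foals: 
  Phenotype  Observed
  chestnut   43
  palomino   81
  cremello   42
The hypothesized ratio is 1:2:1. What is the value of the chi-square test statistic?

0.108

Under the 1:2:1 hypothesis (Σ ratio = 4, N = 166):
  chestnut: 166 × 1/4 = 41.5
  palomino: 166 × 2/4 = 83
  cremello: 166 × 1/4 = 41.5
χ² = Σ (O − E)² / E
  chestnut: (43 − 41.5)² / 41.5 = 0.0542
  palomino: (81 − 83)² / 83 = 0.0482
  cremello: (42 − 41.5)² / 41.5 = 0.0060
χ² = 0.0542 + 0.0482 + 0.0060 = 0.1084 ≈ 0.108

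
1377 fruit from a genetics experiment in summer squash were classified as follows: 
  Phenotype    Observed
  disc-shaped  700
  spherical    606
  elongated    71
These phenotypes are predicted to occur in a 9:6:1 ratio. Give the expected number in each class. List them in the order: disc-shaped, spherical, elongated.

774.5625, 516.375, 86.0625

Total ratio parts = 16. Expected numbers out of 1377:
  disc-shaped: 1377 × 9/16 = 774.5625
  spherical: 1377 × 6/16 = 516.375
  elongated: 1377 × 1/16 = 86.0625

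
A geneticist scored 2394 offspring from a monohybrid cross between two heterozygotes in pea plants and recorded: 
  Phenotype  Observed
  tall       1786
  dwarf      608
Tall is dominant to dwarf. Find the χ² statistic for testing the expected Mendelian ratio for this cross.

For a monohybrid cross between heterozygotes with complete dominance, the expected phenotypic ratio is 3:1.
The 3:1 ratio has 4 parts, so with N = 2394 the expected counts are:
  tall: 2394 × 3/4 = 1795.5
  dwarf: 2394 × 1/4 = 598.5
χ² = Σ (O − E)² / E
  tall: (1786 − 1795.5)² / 1795.5 = 0.0503
  dwarf: (608 − 598.5)² / 598.5 = 0.1508
χ² = 0.0503 + 0.1508 = 0.2011 ≈ 0.201

0.201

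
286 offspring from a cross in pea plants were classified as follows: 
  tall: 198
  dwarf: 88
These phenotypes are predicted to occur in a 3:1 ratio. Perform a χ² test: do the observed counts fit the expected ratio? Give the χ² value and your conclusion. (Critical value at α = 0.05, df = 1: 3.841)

5.077; not consistent

The 3:1 ratio has 4 parts, so with N = 286 the expected counts are:
  tall: 286 × 3/4 = 214.5
  dwarf: 286 × 1/4 = 71.5
χ² = Σ (O − E)² / E
  tall: (198 − 214.5)² / 214.5 = 1.2692
  dwarf: (88 − 71.5)² / 71.5 = 3.8077
χ² = 1.2692 + 3.8077 = 5.0769 ≈ 5.077
Degrees of freedom = 2 − 1 = 1; critical value at α = 0.05 is 3.841.
Since 5.077 > 3.841, we reject the null hypothesis — the data do not fit the 3:1 ratio.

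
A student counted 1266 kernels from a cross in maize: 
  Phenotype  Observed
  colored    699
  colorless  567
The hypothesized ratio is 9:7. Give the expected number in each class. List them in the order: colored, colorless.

The 9:7 ratio has 16 parts, so with N = 1266 the expected counts are:
  colored: 1266 × 9/16 = 712.125
  colorless: 1266 × 7/16 = 553.875

712.125, 553.875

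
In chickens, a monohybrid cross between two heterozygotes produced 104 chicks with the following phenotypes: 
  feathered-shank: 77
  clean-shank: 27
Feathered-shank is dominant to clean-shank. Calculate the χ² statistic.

0.051

For a monohybrid cross between heterozygotes with complete dominance, the expected phenotypic ratio is 3:1.
Expected counts for N = 104 under a 3:1 ratio (total parts = 4):
  feathered-shank: 104 × 3/4 = 78
  clean-shank: 104 × 1/4 = 26
χ² = Σ (O − E)² / E
  feathered-shank: (77 − 78)² / 78 = 0.0128
  clean-shank: (27 − 26)² / 26 = 0.0385
χ² = 0.0128 + 0.0385 = 0.0513 ≈ 0.051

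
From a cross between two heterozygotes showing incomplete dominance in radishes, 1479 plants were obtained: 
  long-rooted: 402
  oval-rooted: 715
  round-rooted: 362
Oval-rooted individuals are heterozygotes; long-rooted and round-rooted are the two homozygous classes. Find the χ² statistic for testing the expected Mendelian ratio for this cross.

3.787

With incomplete dominance, a heterozygote × heterozygote cross gives a 1:2:1 phenotypic ratio.
Total ratio parts = 4. Expected numbers out of 1479:
  long-rooted: 1479 × 1/4 = 369.75
  oval-rooted: 1479 × 2/4 = 739.5
  round-rooted: 1479 × 1/4 = 369.75
χ² = Σ (O − E)² / E
  long-rooted: (402 − 369.75)² / 369.75 = 2.8129
  oval-rooted: (715 − 739.5)² / 739.5 = 0.8117
  round-rooted: (362 − 369.75)² / 369.75 = 0.1624
χ² = 2.8129 + 0.8117 + 0.1624 = 3.787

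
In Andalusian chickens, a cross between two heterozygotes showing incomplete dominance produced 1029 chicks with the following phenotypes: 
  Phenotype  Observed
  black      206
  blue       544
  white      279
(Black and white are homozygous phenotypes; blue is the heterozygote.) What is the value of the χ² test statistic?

With incomplete dominance, a heterozygote × heterozygote cross gives a 1:2:1 phenotypic ratio.
Expected counts for N = 1029 under a 1:2:1 ratio (total parts = 4):
  black: 1029 × 1/4 = 257.25
  blue: 1029 × 2/4 = 514.5
  white: 1029 × 1/4 = 257.25
χ² = Σ (O − E)² / E
  black: (206 − 257.25)² / 257.25 = 10.2102
  blue: (544 − 514.5)² / 514.5 = 1.6914
  white: (279 − 257.25)² / 257.25 = 1.8389
χ² = 10.2102 + 1.6914 + 1.8389 = 13.7405 ≈ 13.741

13.741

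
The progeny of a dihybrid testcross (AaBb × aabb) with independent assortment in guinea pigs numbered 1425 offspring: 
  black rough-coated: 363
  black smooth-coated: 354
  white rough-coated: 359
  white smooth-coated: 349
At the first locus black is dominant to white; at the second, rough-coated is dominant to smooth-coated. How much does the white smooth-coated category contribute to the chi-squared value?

A dihybrid testcross with independent assortment gives a 1:1:1:1 ratio.
Total ratio parts = 4. Expected numbers out of 1425:
  black rough-coated: 1425 × 1/4 = 356.25
  black smooth-coated: 1425 × 1/4 = 356.25
  white rough-coated: 1425 × 1/4 = 356.25
  white smooth-coated: 1425 × 1/4 = 356.25
Contribution of white smooth-coated: (349 − 356.25)² / 356.25 = 0.1475

0.148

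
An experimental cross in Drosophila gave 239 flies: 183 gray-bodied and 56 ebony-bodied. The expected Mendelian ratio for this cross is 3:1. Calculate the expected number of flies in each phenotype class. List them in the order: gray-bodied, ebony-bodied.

179.25, 59.75

Under the 3:1 hypothesis (Σ ratio = 4, N = 239):
  gray-bodied: 239 × 3/4 = 179.25
  ebony-bodied: 239 × 1/4 = 59.75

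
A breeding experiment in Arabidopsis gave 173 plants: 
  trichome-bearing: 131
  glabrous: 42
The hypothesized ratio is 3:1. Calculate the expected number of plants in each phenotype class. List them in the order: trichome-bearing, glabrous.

129.75, 43.25

Total ratio parts = 4. Expected numbers out of 173:
  trichome-bearing: 173 × 3/4 = 129.75
  glabrous: 173 × 1/4 = 43.25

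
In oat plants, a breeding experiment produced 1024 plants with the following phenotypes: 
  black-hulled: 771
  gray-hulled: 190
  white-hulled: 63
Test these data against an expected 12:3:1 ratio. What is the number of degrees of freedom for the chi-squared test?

2

A goodness-of-fit test with 3 phenotype classes has df = 3 − 1 = 2.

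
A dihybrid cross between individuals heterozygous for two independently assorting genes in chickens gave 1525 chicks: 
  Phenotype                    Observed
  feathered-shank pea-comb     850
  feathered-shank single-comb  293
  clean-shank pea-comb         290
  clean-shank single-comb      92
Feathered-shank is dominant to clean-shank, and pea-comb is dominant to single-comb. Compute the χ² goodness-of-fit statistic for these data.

A dihybrid F₂ with independent assortment and complete dominance at both loci gives a 9:3:3:1 phenotypic ratio.
Total ratio parts = 16. Expected numbers out of 1525:
  feathered-shank pea-comb: 1525 × 9/16 = 857.8125
  feathered-shank single-comb: 1525 × 3/16 = 285.9375
  clean-shank pea-comb: 1525 × 3/16 = 285.9375
  clean-shank single-comb: 1525 × 1/16 = 95.3125
χ² = Σ (O − E)² / E
  feathered-shank pea-comb: (850 − 857.8125)² / 857.8125 = 0.0712
  feathered-shank single-comb: (293 − 285.9375)² / 285.9375 = 0.1744
  clean-shank pea-comb: (290 − 285.9375)² / 285.9375 = 0.0577
  clean-shank single-comb: (92 − 95.3125)² / 95.3125 = 0.1151
χ² = 0.0712 + 0.1744 + 0.0577 + 0.1151 = 0.4184 ≈ 0.418

0.418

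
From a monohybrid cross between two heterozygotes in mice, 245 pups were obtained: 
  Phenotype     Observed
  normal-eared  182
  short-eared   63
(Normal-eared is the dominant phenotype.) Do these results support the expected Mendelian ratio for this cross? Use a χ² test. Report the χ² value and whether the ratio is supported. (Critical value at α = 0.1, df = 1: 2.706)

For a monohybrid cross between heterozygotes with complete dominance, the expected phenotypic ratio is 3:1.
Expected counts for N = 245 under a 3:1 ratio (total parts = 4):
  normal-eared: 245 × 3/4 = 183.75
  short-eared: 245 × 1/4 = 61.25
χ² = Σ (O − E)² / E
  normal-eared: (182 − 183.75)² / 183.75 = 0.0167
  short-eared: (63 − 61.25)² / 61.25 = 0.0500
χ² = 0.0167 + 0.0500 = 0.0667 ≈ 0.067
Degrees of freedom = 2 − 1 = 1; critical value at α = 0.1 is 2.706.
Since 0.067 < 2.706, we fail to reject the null hypothesis — the data are consistent with the 3:1 ratio.

0.067; consistent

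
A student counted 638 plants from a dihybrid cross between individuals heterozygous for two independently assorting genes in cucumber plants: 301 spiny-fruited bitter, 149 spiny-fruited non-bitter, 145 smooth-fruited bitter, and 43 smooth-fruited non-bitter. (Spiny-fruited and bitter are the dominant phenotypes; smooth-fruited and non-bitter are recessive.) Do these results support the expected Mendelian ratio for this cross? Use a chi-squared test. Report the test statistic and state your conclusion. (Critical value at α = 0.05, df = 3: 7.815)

22.174; not consistent

A dihybrid F₂ with independent assortment and complete dominance at both loci gives a 9:3:3:1 phenotypic ratio.
Total ratio parts = 16. Expected numbers out of 638:
  spiny-fruited bitter: 638 × 9/16 = 358.875
  spiny-fruited non-bitter: 638 × 3/16 = 119.625
  smooth-fruited bitter: 638 × 3/16 = 119.625
  smooth-fruited non-bitter: 638 × 1/16 = 39.875
χ² = Σ (O − E)² / E
  spiny-fruited bitter: (301 − 358.875)² / 358.875 = 9.3334
  spiny-fruited non-bitter: (149 − 119.625)² / 119.625 = 7.2133
  smooth-fruited bitter: (145 − 119.625)² / 119.625 = 5.3826
  smooth-fruited non-bitter: (43 − 39.875)² / 39.875 = 0.2449
χ² = 9.3334 + 7.2133 + 5.3826 + 0.2449 = 22.1742 ≈ 22.174
Degrees of freedom = 4 − 1 = 3; critical value at α = 0.05 is 7.815.
Since 22.174 > 7.815, we reject the null hypothesis — the data do not fit the 9:3:3:1 ratio.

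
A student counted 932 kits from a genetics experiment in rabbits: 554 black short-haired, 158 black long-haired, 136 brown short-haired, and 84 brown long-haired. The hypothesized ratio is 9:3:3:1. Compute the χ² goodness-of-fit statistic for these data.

23.269

Under the 9:3:3:1 hypothesis (Σ ratio = 16, N = 932):
  black short-haired: 932 × 9/16 = 524.25
  black long-haired: 932 × 3/16 = 174.75
  brown short-haired: 932 × 3/16 = 174.75
  brown long-haired: 932 × 1/16 = 58.25
χ² = Σ (O − E)² / E
  black short-haired: (554 − 524.25)² / 524.25 = 1.6882
  black long-haired: (158 − 174.75)² / 174.75 = 1.6055
  brown short-haired: (136 − 174.75)² / 174.75 = 8.5926
  brown long-haired: (84 − 58.25)² / 58.25 = 11.3830
χ² = 1.6882 + 1.6055 + 8.5926 + 11.3830 = 23.2693 ≈ 23.269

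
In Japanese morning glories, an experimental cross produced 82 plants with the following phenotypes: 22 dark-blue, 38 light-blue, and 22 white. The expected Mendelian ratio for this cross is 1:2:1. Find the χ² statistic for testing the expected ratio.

Under the 1:2:1 hypothesis (Σ ratio = 4, N = 82):
  dark-blue: 82 × 1/4 = 20.5
  light-blue: 82 × 2/4 = 41
  white: 82 × 1/4 = 20.5
χ² = Σ (O − E)² / E
  dark-blue: (22 − 20.5)² / 20.5 = 0.1098
  light-blue: (38 − 41)² / 41 = 0.2195
  white: (22 − 20.5)² / 20.5 = 0.1098
χ² = 0.1098 + 0.2195 + 0.1098 = 0.4391 ≈ 0.439

0.439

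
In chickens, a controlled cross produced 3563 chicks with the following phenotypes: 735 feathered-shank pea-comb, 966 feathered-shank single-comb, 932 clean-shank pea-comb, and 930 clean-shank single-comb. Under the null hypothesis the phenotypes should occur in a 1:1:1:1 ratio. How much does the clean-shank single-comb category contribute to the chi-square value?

1.730

Under the 1:1:1:1 hypothesis (Σ ratio = 4, N = 3563):
  feathered-shank pea-comb: 3563 × 1/4 = 890.75
  feathered-shank single-comb: 3563 × 1/4 = 890.75
  clean-shank pea-comb: 3563 × 1/4 = 890.75
  clean-shank single-comb: 3563 × 1/4 = 890.75
Contribution of clean-shank single-comb: (930 − 890.75)² / 890.75 = 1.7295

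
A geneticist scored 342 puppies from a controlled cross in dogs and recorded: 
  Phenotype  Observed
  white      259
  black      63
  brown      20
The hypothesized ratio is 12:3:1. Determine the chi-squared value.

Under the 12:3:1 hypothesis (Σ ratio = 16, N = 342):
  white: 342 × 12/16 = 256.5
  black: 342 × 3/16 = 64.125
  brown: 342 × 1/16 = 21.375
χ² = Σ (O − E)² / E
  white: (259 − 256.5)² / 256.5 = 0.0244
  black: (63 − 64.125)² / 64.125 = 0.0197
  brown: (20 − 21.375)² / 21.375 = 0.0885
χ² = 0.0244 + 0.0197 + 0.0885 = 0.1326 ≈ 0.133

0.133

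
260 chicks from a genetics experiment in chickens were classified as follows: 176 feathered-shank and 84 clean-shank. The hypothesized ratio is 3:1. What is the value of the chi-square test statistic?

The 3:1 ratio has 4 parts, so with N = 260 the expected counts are:
  feathered-shank: 260 × 3/4 = 195
  clean-shank: 260 × 1/4 = 65
χ² = Σ (O − E)² / E
  feathered-shank: (176 − 195)² / 195 = 1.8513
  clean-shank: (84 − 65)² / 65 = 5.5538
χ² = 1.8513 + 5.5538 = 7.4051 ≈ 7.405

7.405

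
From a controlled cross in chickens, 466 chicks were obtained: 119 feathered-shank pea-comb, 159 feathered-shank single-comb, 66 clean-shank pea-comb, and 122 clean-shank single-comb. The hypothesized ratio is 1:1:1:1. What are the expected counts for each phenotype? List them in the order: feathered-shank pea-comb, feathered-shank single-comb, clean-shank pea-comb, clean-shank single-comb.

The 1:1:1:1 ratio has 4 parts, so with N = 466 the expected counts are:
  feathered-shank pea-comb: 466 × 1/4 = 116.5
  feathered-shank single-comb: 466 × 1/4 = 116.5
  clean-shank pea-comb: 466 × 1/4 = 116.5
  clean-shank single-comb: 466 × 1/4 = 116.5

116.5, 116.5, 116.5, 116.5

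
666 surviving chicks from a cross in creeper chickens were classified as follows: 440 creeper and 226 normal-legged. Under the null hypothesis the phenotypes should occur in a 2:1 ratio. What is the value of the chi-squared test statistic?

0.108

The 2:1 ratio has 3 parts, so with N = 666 the expected counts are:
  creeper: 666 × 2/3 = 444
  normal-legged: 666 × 1/3 = 222
χ² = Σ (O − E)² / E
  creeper: (440 − 444)² / 444 = 0.0360
  normal-legged: (226 − 222)² / 222 = 0.0721
χ² = 0.0360 + 0.0721 = 0.1081 ≈ 0.108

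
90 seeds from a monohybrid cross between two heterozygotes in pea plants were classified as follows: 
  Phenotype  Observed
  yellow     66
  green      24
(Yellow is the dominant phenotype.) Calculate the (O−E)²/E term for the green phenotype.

0.100

For a monohybrid cross between heterozygotes with complete dominance, the expected phenotypic ratio is 3:1.
The 3:1 ratio has 4 parts, so with N = 90 the expected counts are:
  yellow: 90 × 3/4 = 67.5
  green: 90 × 1/4 = 22.5
Contribution of green: (24 − 22.5)² / 22.5 = 0.1000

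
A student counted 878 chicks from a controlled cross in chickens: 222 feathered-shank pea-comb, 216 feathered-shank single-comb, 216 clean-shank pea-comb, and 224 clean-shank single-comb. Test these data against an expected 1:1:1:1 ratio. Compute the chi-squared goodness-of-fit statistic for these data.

0.232

Total ratio parts = 4. Expected numbers out of 878:
  feathered-shank pea-comb: 878 × 1/4 = 219.5
  feathered-shank single-comb: 878 × 1/4 = 219.5
  clean-shank pea-comb: 878 × 1/4 = 219.5
  clean-shank single-comb: 878 × 1/4 = 219.5
χ² = Σ (O − E)² / E
  feathered-shank pea-comb: (222 − 219.5)² / 219.5 = 0.0285
  feathered-shank single-comb: (216 − 219.5)² / 219.5 = 0.0558
  clean-shank pea-comb: (216 − 219.5)² / 219.5 = 0.0558
  clean-shank single-comb: (224 − 219.5)² / 219.5 = 0.0923
χ² = 0.0285 + 0.0558 + 0.0558 + 0.0923 = 0.2324 ≈ 0.232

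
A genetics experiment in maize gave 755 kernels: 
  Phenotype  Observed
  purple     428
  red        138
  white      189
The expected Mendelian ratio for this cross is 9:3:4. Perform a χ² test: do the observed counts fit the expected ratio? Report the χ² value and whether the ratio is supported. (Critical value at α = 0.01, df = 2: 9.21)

0.116; consistent

The 9:3:4 ratio has 16 parts, so with N = 755 the expected counts are:
  purple: 755 × 9/16 = 424.6875
  red: 755 × 3/16 = 141.5625
  white: 755 × 4/16 = 188.75
χ² = Σ (O − E)² / E
  purple: (428 − 424.6875)² / 424.6875 = 0.0258
  red: (138 − 141.5625)² / 141.5625 = 0.0897
  white: (189 − 188.75)² / 188.75 = 0.0003
χ² = 0.0258 + 0.0897 + 0.0003 = 0.1158 ≈ 0.116
Degrees of freedom = 3 − 1 = 2; critical value at α = 0.01 is 9.21.
Since 0.116 < 9.21, we fail to reject the null hypothesis — the data are consistent with the 9:3:4 ratio.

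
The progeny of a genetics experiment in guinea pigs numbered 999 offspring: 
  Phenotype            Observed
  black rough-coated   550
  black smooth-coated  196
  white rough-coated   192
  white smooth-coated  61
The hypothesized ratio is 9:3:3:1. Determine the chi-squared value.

0.807

The 9:3:3:1 ratio has 16 parts, so with N = 999 the expected counts are:
  black rough-coated: 999 × 9/16 = 561.9375
  black smooth-coated: 999 × 3/16 = 187.3125
  white rough-coated: 999 × 3/16 = 187.3125
  white smooth-coated: 999 × 1/16 = 62.4375
χ² = Σ (O − E)² / E
  black rough-coated: (550 − 561.9375)² / 561.9375 = 0.2536
  black smooth-coated: (196 − 187.3125)² / 187.3125 = 0.4029
  white rough-coated: (192 − 187.3125)² / 187.3125 = 0.1173
  white smooth-coated: (61 − 62.4375)² / 62.4375 = 0.0331
χ² = 0.2536 + 0.4029 + 0.1173 + 0.0331 = 0.8069 ≈ 0.807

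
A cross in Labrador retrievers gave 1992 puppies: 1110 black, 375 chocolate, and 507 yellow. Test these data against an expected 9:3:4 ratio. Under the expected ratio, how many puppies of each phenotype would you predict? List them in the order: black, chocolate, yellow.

1120.5, 373.5, 498

The 9:3:4 ratio has 16 parts, so with N = 1992 the expected counts are:
  black: 1992 × 9/16 = 1120.5
  chocolate: 1992 × 3/16 = 373.5
  yellow: 1992 × 4/16 = 498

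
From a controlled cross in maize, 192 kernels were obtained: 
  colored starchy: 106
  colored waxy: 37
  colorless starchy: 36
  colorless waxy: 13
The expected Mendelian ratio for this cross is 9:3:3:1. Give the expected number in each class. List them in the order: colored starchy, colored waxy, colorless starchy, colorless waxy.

Under the 9:3:3:1 hypothesis (Σ ratio = 16, N = 192):
  colored starchy: 192 × 9/16 = 108
  colored waxy: 192 × 3/16 = 36
  colorless starchy: 192 × 3/16 = 36
  colorless waxy: 192 × 1/16 = 12

108, 36, 36, 12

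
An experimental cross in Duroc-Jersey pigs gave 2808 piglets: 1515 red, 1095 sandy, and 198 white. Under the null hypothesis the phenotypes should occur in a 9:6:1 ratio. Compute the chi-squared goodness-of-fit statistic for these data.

7.194

Under the 9:6:1 hypothesis (Σ ratio = 16, N = 2808):
  red: 2808 × 9/16 = 1579.5
  sandy: 2808 × 6/16 = 1053
  white: 2808 × 1/16 = 175.5
χ² = Σ (O − E)² / E
  red: (1515 − 1579.5)² / 1579.5 = 2.6339
  sandy: (1095 − 1053)² / 1053 = 1.6752
  white: (198 − 175.5)² / 175.5 = 2.8846
χ² = 2.6339 + 1.6752 + 2.8846 = 7.1937 ≈ 7.194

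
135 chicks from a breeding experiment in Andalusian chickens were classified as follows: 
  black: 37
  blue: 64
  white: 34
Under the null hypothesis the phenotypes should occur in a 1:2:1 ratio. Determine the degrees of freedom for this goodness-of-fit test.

2

A goodness-of-fit test with 3 phenotype classes has df = 3 − 1 = 2.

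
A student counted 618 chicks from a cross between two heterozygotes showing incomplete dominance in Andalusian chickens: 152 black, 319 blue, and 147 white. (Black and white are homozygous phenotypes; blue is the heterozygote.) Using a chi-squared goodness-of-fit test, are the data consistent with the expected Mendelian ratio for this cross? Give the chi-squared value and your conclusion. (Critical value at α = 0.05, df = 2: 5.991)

0.728; consistent

With incomplete dominance, a heterozygote × heterozygote cross gives a 1:2:1 phenotypic ratio.
Expected counts for N = 618 under a 1:2:1 ratio (total parts = 4):
  black: 618 × 1/4 = 154.5
  blue: 618 × 2/4 = 309
  white: 618 × 1/4 = 154.5
χ² = Σ (O − E)² / E
  black: (152 − 154.5)² / 154.5 = 0.0405
  blue: (319 − 309)² / 309 = 0.3236
  white: (147 − 154.5)² / 154.5 = 0.3641
χ² = 0.0405 + 0.3236 + 0.3641 = 0.7282 ≈ 0.728
Degrees of freedom = 3 − 1 = 2; critical value at α = 0.05 is 5.991.
Since 0.728 < 5.991, we fail to reject the null hypothesis — the data are consistent with the 1:2:1 ratio.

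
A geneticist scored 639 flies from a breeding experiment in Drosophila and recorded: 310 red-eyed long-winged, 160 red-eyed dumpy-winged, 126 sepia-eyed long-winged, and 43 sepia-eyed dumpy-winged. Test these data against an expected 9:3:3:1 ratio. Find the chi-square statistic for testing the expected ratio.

Total ratio parts = 16. Expected numbers out of 639:
  red-eyed long-winged: 639 × 9/16 = 359.4375
  red-eyed dumpy-winged: 639 × 3/16 = 119.8125
  sepia-eyed long-winged: 639 × 3/16 = 119.8125
  sepia-eyed dumpy-winged: 639 × 1/16 = 39.9375
χ² = Σ (O − E)² / E
  red-eyed long-winged: (310 − 359.4375)² / 359.4375 = 6.7997
  red-eyed dumpy-winged: (160 − 119.8125)² / 119.8125 = 13.4797
  sepia-eyed long-winged: (126 − 119.8125)² / 119.8125 = 0.3195
  sepia-eyed dumpy-winged: (43 − 39.9375)² / 39.9375 = 0.2348
χ² = 6.7997 + 13.4797 + 0.3195 + 0.2348 = 20.8337 ≈ 20.834

20.834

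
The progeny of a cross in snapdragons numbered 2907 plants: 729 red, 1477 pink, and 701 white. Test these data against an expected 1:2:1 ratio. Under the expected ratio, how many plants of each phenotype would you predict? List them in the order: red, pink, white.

Expected counts for N = 2907 under a 1:2:1 ratio (total parts = 4):
  red: 2907 × 1/4 = 726.75
  pink: 2907 × 2/4 = 1453.5
  white: 2907 × 1/4 = 726.75

726.75, 1453.5, 726.75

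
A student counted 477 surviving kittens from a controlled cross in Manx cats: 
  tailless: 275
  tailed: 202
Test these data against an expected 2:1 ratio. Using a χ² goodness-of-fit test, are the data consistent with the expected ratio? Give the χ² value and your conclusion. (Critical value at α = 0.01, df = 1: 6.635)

Under the 2:1 hypothesis (Σ ratio = 3, N = 477):
  tailless: 477 × 2/3 = 318
  tailed: 477 × 1/3 = 159
χ² = Σ (O − E)² / E
  tailless: (275 − 318)² / 318 = 5.8145
  tailed: (202 − 159)² / 159 = 11.6289
χ² = 5.8145 + 11.6289 = 17.4434 ≈ 17.443
Degrees of freedom = 2 − 1 = 1; critical value at α = 0.01 is 6.635.
Since 17.443 > 6.635, we reject the null hypothesis — the data do not fit the 2:1 ratio.

17.443; not consistent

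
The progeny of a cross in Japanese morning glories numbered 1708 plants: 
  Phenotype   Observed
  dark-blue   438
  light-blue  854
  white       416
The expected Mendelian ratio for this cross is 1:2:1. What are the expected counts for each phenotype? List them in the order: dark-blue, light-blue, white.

427, 854, 427

Under the 1:2:1 hypothesis (Σ ratio = 4, N = 1708):
  dark-blue: 1708 × 1/4 = 427
  light-blue: 1708 × 2/4 = 854
  white: 1708 × 1/4 = 427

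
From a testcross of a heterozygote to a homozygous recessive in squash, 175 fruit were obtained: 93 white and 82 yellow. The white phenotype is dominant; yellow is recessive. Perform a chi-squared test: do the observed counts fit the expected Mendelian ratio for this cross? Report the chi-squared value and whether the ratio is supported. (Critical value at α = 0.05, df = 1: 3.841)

0.691; consistent

A testcross of a heterozygote (Aa × aa) gives a 1:1 phenotypic ratio.
Under the 1:1 hypothesis (Σ ratio = 2, N = 175):
  white: 175 × 1/2 = 87.5
  yellow: 175 × 1/2 = 87.5
χ² = Σ (O − E)² / E
  white: (93 − 87.5)² / 87.5 = 0.3457
  yellow: (82 − 87.5)² / 87.5 = 0.3457
χ² = 0.3457 + 0.3457 = 0.6914 ≈ 0.691
Degrees of freedom = 2 − 1 = 1; critical value at α = 0.05 is 3.841.
Since 0.691 < 3.841, we fail to reject the null hypothesis — the data are consistent with the 1:1 ratio.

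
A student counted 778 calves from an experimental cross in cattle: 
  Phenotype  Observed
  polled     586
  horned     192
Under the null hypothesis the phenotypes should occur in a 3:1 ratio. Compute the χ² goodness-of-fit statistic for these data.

Under the 3:1 hypothesis (Σ ratio = 4, N = 778):
  polled: 778 × 3/4 = 583.5
  horned: 778 × 1/4 = 194.5
χ² = Σ (O − E)² / E
  polled: (586 − 583.5)² / 583.5 = 0.0107
  horned: (192 − 194.5)² / 194.5 = 0.0321
χ² = 0.0107 + 0.0321 = 0.0428 ≈ 0.043

0.043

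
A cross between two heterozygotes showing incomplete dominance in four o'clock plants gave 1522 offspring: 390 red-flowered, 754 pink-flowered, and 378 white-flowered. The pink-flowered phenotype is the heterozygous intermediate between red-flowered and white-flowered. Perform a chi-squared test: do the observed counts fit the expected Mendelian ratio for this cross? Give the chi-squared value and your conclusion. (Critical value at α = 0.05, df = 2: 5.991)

With incomplete dominance, a heterozygote × heterozygote cross gives a 1:2:1 phenotypic ratio.
Total ratio parts = 4. Expected numbers out of 1522:
  red-flowered: 1522 × 1/4 = 380.5
  pink-flowered: 1522 × 2/4 = 761
  white-flowered: 1522 × 1/4 = 380.5
χ² = Σ (O − E)² / E
  red-flowered: (390 − 380.5)² / 380.5 = 0.2372
  pink-flowered: (754 − 761)² / 761 = 0.0644
  white-flowered: (378 − 380.5)² / 380.5 = 0.0164
χ² = 0.2372 + 0.0644 + 0.0164 = 0.318
Degrees of freedom = 3 − 1 = 2; critical value at α = 0.05 is 5.991.
Since 0.318 < 5.991, we fail to reject the null hypothesis — the data are consistent with the 1:2:1 ratio.

0.318; consistent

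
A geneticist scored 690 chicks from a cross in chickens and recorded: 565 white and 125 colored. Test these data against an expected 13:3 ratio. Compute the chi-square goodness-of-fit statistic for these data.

0.182

Expected counts for N = 690 under a 13:3 ratio (total parts = 16):
  white: 690 × 13/16 = 560.625
  colored: 690 × 3/16 = 129.375
χ² = Σ (O − E)² / E
  white: (565 − 560.625)² / 560.625 = 0.0341
  colored: (125 − 129.375)² / 129.375 = 0.1479
χ² = 0.0341 + 0.1479 = 0.182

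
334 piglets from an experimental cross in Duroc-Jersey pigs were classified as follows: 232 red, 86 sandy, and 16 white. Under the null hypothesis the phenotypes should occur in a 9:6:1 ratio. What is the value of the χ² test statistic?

Expected counts for N = 334 under a 9:6:1 ratio (total parts = 16):
  red: 334 × 9/16 = 187.875
  sandy: 334 × 6/16 = 125.25
  white: 334 × 1/16 = 20.875
χ² = Σ (O − E)² / E
  red: (232 − 187.875)² / 187.875 = 10.3634
  sandy: (86 − 125.25)² / 125.25 = 12.2999
  white: (16 − 20.875)² / 20.875 = 1.1385
χ² = 10.3634 + 12.2999 + 1.1385 = 23.8018 ≈ 23.802

23.802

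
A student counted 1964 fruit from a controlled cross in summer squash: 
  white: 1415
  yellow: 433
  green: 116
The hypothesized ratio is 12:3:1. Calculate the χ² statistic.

Under the 12:3:1 hypothesis (Σ ratio = 16, N = 1964):
  white: 1964 × 12/16 = 1473
  yellow: 1964 × 3/16 = 368.25
  green: 1964 × 1/16 = 122.75
χ² = Σ (O − E)² / E
  white: (1415 − 1473)² / 1473 = 2.2838
  yellow: (433 − 368.25)² / 368.25 = 11.3851
  green: (116 − 122.75)² / 122.75 = 0.3712
χ² = 2.2838 + 11.3851 + 0.3712 = 14.0401 ≈ 14.040

14.040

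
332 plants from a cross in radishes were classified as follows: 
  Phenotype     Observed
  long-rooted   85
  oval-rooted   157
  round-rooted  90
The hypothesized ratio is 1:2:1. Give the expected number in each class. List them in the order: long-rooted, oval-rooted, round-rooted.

83, 166, 83

Under the 1:2:1 hypothesis (Σ ratio = 4, N = 332):
  long-rooted: 332 × 1/4 = 83
  oval-rooted: 332 × 2/4 = 166
  round-rooted: 332 × 1/4 = 83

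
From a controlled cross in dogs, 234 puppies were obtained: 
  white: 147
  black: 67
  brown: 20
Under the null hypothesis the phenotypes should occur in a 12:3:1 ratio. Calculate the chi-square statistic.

18.792

Expected counts for N = 234 under a 12:3:1 ratio (total parts = 16):
  white: 234 × 12/16 = 175.5
  black: 234 × 3/16 = 43.875
  brown: 234 × 1/16 = 14.625
χ² = Σ (O − E)² / E
  white: (147 − 175.5)² / 175.5 = 4.6282
  black: (67 − 43.875)² / 43.875 = 12.1884
  brown: (20 − 14.625)² / 14.625 = 1.9754
χ² = 4.6282 + 12.1884 + 1.9754 = 18.792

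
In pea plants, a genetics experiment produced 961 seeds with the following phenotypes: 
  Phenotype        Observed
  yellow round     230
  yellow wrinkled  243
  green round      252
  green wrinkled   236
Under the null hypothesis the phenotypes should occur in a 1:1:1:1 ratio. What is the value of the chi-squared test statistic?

The 1:1:1:1 ratio has 4 parts, so with N = 961 the expected counts are:
  yellow round: 961 × 1/4 = 240.25
  yellow wrinkled: 961 × 1/4 = 240.25
  green round: 961 × 1/4 = 240.25
  green wrinkled: 961 × 1/4 = 240.25
χ² = Σ (O − E)² / E
  yellow round: (230 − 240.25)² / 240.25 = 0.4373
  yellow wrinkled: (243 − 240.25)² / 240.25 = 0.0315
  green round: (252 − 240.25)² / 240.25 = 0.5747
  green wrinkled: (236 − 240.25)² / 240.25 = 0.0752
χ² = 0.4373 + 0.0315 + 0.5747 + 0.0752 = 1.1187 ≈ 1.119

1.119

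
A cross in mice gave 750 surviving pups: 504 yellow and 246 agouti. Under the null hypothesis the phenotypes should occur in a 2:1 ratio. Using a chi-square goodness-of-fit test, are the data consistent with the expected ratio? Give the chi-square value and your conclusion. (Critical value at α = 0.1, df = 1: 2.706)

Expected counts for N = 750 under a 2:1 ratio (total parts = 3):
  yellow: 750 × 2/3 = 500
  agouti: 750 × 1/3 = 250
χ² = Σ (O − E)² / E
  yellow: (504 − 500)² / 500 = 0.0320
  agouti: (246 − 250)² / 250 = 0.0640
χ² = 0.0320 + 0.0640 = 0.096
Degrees of freedom = 2 − 1 = 1; critical value at α = 0.1 is 2.706.
Since 0.096 < 2.706, we fail to reject the null hypothesis — the data are consistent with the 2:1 ratio.

0.096; consistent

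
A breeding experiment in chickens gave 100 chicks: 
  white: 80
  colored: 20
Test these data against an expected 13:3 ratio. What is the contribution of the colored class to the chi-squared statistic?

0.083

The 13:3 ratio has 16 parts, so with N = 100 the expected counts are:
  white: 100 × 13/16 = 81.25
  colored: 100 × 3/16 = 18.75
Contribution of colored: (20 − 18.75)² / 18.75 = 0.0833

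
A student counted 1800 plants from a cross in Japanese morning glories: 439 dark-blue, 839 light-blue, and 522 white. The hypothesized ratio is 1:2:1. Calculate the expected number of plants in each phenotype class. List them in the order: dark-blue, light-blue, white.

The 1:2:1 ratio has 4 parts, so with N = 1800 the expected counts are:
  dark-blue: 1800 × 1/4 = 450
  light-blue: 1800 × 2/4 = 900
  white: 1800 × 1/4 = 450

450, 900, 450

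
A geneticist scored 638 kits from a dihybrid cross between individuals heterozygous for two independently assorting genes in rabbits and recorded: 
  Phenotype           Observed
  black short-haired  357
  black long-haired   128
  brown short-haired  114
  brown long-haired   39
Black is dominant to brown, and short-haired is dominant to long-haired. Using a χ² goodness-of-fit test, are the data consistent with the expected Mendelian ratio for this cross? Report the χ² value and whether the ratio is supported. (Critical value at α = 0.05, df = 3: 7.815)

A dihybrid F₂ with independent assortment and complete dominance at both loci gives a 9:3:3:1 phenotypic ratio.
Expected counts for N = 638 under a 9:3:3:1 ratio (total parts = 16):
  black short-haired: 638 × 9/16 = 358.875
  black long-haired: 638 × 3/16 = 119.625
  brown short-haired: 638 × 3/16 = 119.625
  brown long-haired: 638 × 1/16 = 39.875
χ² = Σ (O − E)² / E
  black short-haired: (357 − 358.875)² / 358.875 = 0.0098
  black long-haired: (128 − 119.625)² / 119.625 = 0.5863
  brown short-haired: (114 − 119.625)² / 119.625 = 0.2645
  brown long-haired: (39 − 39.875)² / 39.875 = 0.0192
χ² = 0.0098 + 0.5863 + 0.2645 + 0.0192 = 0.8798 ≈ 0.880
Degrees of freedom = 4 − 1 = 3; critical value at α = 0.05 is 7.815.
Since 0.880 < 7.815, we fail to reject the null hypothesis — the data are consistent with the 9:3:3:1 ratio.

0.880; consistent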